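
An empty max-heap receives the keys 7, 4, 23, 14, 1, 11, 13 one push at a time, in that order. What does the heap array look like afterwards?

[23, 14, 13, 4, 1, 7, 11]

Insert 7:
  append 7 at index 0 → [7] (no swap needed)
Insert 4:
  append 4 at index 1 → [7, 4] (no swap needed)
Insert 23:
  append 23 at index 2 → [7, 4, 23]
  23 > parent 7 at index 0, swap → [23, 4, 7]
Insert 14:
  append 14 at index 3 → [23, 4, 7, 14]
  14 > parent 4 at index 1, swap → [23, 14, 7, 4]
Insert 1:
  append 1 at index 4 → [23, 14, 7, 4, 1] (no swap needed)
Insert 11:
  append 11 at index 5 → [23, 14, 7, 4, 1, 11]
  11 > parent 7 at index 2, swap → [23, 14, 11, 4, 1, 7]
Insert 13:
  append 13 at index 6 → [23, 14, 11, 4, 1, 7, 13]
  13 > parent 11 at index 2, swap → [23, 14, 13, 4, 1, 7, 11]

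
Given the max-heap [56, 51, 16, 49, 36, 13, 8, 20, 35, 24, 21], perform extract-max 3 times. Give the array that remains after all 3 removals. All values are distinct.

[36, 35, 16, 21, 24, 13, 8, 20]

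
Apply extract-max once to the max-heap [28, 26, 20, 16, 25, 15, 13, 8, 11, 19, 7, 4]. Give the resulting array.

remove root 28; move last element 4 to root → [4, 26, 20, 16, 25, 15, 13, 8, 11, 19, 7]
4 vs larger child 26 at index 1, swap → [26, 4, 20, 16, 25, 15, 13, 8, 11, 19, 7]
4 vs larger child 25 at index 4, swap → [26, 25, 20, 16, 4, 15, 13, 8, 11, 19, 7]
4 vs larger child 19 at index 9, swap → [26, 25, 20, 16, 19, 15, 13, 8, 11, 4, 7]

[26, 25, 20, 16, 19, 15, 13, 8, 11, 4, 7]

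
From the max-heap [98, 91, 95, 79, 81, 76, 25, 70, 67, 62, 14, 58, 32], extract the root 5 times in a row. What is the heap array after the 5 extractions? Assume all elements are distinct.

[76, 70, 58, 67, 62, 32, 25, 14]

extract-max #1 returns 98:
  remove root 98; move last element 32 to root → [32, 91, 95, 79, 81, 76, 25, 70, 67, 62, 14, 58]
  32 vs larger child 95 at index 2, swap → [95, 91, 32, 79, 81, 76, 25, 70, 67, 62, 14, 58]
  32 vs larger child 76 at index 5, swap → [95, 91, 76, 79, 81, 32, 25, 70, 67, 62, 14, 58]
  32 vs only child 58 at index 11, swap → [95, 91, 76, 79, 81, 58, 25, 70, 67, 62, 14, 32]
extract-max #2 returns 95:
  remove root 95; move last element 32 to root → [32, 91, 76, 79, 81, 58, 25, 70, 67, 62, 14]
  32 vs larger child 91 at index 1, swap → [91, 32, 76, 79, 81, 58, 25, 70, 67, 62, 14]
  32 vs larger child 81 at index 4, swap → [91, 81, 76, 79, 32, 58, 25, 70, 67, 62, 14]
  32 vs larger child 62 at index 9, swap → [91, 81, 76, 79, 62, 58, 25, 70, 67, 32, 14]
extract-max #3 returns 91:
  remove root 91; move last element 14 to root → [14, 81, 76, 79, 62, 58, 25, 70, 67, 32]
  14 vs larger child 81 at index 1, swap → [81, 14, 76, 79, 62, 58, 25, 70, 67, 32]
  14 vs larger child 79 at index 3, swap → [81, 79, 76, 14, 62, 58, 25, 70, 67, 32]
  14 vs larger child 70 at index 7, swap → [81, 79, 76, 70, 62, 58, 25, 14, 67, 32]
extract-max #4 returns 81:
  remove root 81; move last element 32 to root → [32, 79, 76, 70, 62, 58, 25, 14, 67]
  32 vs larger child 79 at index 1, swap → [79, 32, 76, 70, 62, 58, 25, 14, 67]
  32 vs larger child 70 at index 3, swap → [79, 70, 76, 32, 62, 58, 25, 14, 67]
  32 vs larger child 67 at index 8, swap → [79, 70, 76, 67, 62, 58, 25, 14, 32]
extract-max #5 returns 79:
  remove root 79; move last element 32 to root → [32, 70, 76, 67, 62, 58, 25, 14]
  32 vs larger child 76 at index 2, swap → [76, 70, 32, 67, 62, 58, 25, 14]
  32 vs larger child 58 at index 5, swap → [76, 70, 58, 67, 62, 32, 25, 14]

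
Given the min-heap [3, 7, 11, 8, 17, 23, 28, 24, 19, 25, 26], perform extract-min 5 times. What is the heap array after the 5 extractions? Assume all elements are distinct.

extract-min #1 returns 3:
  remove root 3; move last element 26 to root → [26, 7, 11, 8, 17, 23, 28, 24, 19, 25]
  26 vs smaller child 7 at index 1, swap → [7, 26, 11, 8, 17, 23, 28, 24, 19, 25]
  26 vs smaller child 8 at index 3, swap → [7, 8, 11, 26, 17, 23, 28, 24, 19, 25]
  26 vs smaller child 19 at index 8, swap → [7, 8, 11, 19, 17, 23, 28, 24, 26, 25]
extract-min #2 returns 7:
  remove root 7; move last element 25 to root → [25, 8, 11, 19, 17, 23, 28, 24, 26]
  25 vs smaller child 8 at index 1, swap → [8, 25, 11, 19, 17, 23, 28, 24, 26]
  25 vs smaller child 17 at index 4, swap → [8, 17, 11, 19, 25, 23, 28, 24, 26]
extract-min #3 returns 8:
  remove root 8; move last element 26 to root → [26, 17, 11, 19, 25, 23, 28, 24]
  26 vs smaller child 11 at index 2, swap → [11, 17, 26, 19, 25, 23, 28, 24]
  26 vs smaller child 23 at index 5, swap → [11, 17, 23, 19, 25, 26, 28, 24]
extract-min #4 returns 11:
  remove root 11; move last element 24 to root → [24, 17, 23, 19, 25, 26, 28]
  24 vs smaller child 17 at index 1, swap → [17, 24, 23, 19, 25, 26, 28]
  24 vs smaller child 19 at index 3, swap → [17, 19, 23, 24, 25, 26, 28]
extract-min #5 returns 17:
  remove root 17; move last element 28 to root → [28, 19, 23, 24, 25, 26]
  28 vs smaller child 19 at index 1, swap → [19, 28, 23, 24, 25, 26]
  28 vs smaller child 24 at index 3, swap → [19, 24, 23, 28, 25, 26]

[19, 24, 23, 28, 25, 26]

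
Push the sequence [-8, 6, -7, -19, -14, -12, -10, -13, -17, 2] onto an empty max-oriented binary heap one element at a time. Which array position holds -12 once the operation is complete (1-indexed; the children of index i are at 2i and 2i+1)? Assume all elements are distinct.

6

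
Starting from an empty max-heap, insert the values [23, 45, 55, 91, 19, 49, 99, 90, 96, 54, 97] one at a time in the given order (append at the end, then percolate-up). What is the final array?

[99, 97, 91, 90, 96, 45, 49, 23, 55, 19, 54]

Insert 23:
  append 23 at index 0 → [23] (no swap needed)
Insert 45:
  append 45 at index 1 → [23, 45]
  45 > parent 23 at index 0, swap → [45, 23]
Insert 55:
  append 55 at index 2 → [45, 23, 55]
  55 > parent 45 at index 0, swap → [55, 23, 45]
Insert 91:
  append 91 at index 3 → [55, 23, 45, 91]
  91 > parent 23 at index 1, swap → [55, 91, 45, 23]
  91 > parent 55 at index 0, swap → [91, 55, 45, 23]
Insert 19:
  append 19 at index 4 → [91, 55, 45, 23, 19] (no swap needed)
Insert 49:
  append 49 at index 5 → [91, 55, 45, 23, 19, 49]
  49 > parent 45 at index 2, swap → [91, 55, 49, 23, 19, 45]
Insert 99:
  append 99 at index 6 → [91, 55, 49, 23, 19, 45, 99]
  99 > parent 49 at index 2, swap → [91, 55, 99, 23, 19, 45, 49]
  99 > parent 91 at index 0, swap → [99, 55, 91, 23, 19, 45, 49]
Insert 90:
  append 90 at index 7 → [99, 55, 91, 23, 19, 45, 49, 90]
  90 > parent 23 at index 3, swap → [99, 55, 91, 90, 19, 45, 49, 23]
  90 > parent 55 at index 1, swap → [99, 90, 91, 55, 19, 45, 49, 23]
Insert 96:
  append 96 at index 8 → [99, 90, 91, 55, 19, 45, 49, 23, 96]
  96 > parent 55 at index 3, swap → [99, 90, 91, 96, 19, 45, 49, 23, 55]
  96 > parent 90 at index 1, swap → [99, 96, 91, 90, 19, 45, 49, 23, 55]
Insert 54:
  append 54 at index 9 → [99, 96, 91, 90, 19, 45, 49, 23, 55, 54]
  54 > parent 19 at index 4, swap → [99, 96, 91, 90, 54, 45, 49, 23, 55, 19]
Insert 97:
  append 97 at index 10 → [99, 96, 91, 90, 54, 45, 49, 23, 55, 19, 97]
  97 > parent 54 at index 4, swap → [99, 96, 91, 90, 97, 45, 49, 23, 55, 19, 54]
  97 > parent 96 at index 1, swap → [99, 97, 91, 90, 96, 45, 49, 23, 55, 19, 54]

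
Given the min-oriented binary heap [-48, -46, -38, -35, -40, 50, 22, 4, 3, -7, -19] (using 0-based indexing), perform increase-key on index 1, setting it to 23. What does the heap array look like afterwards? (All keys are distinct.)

[-48, -40, -38, -35, -19, 50, 22, 4, 3, -7, 23]

set index 1 from -46 to 23 → [-48, 23, -38, -35, -40, 50, 22, 4, 3, -7, -19]
23 vs smaller child -40 at index 4, swap → [-48, -40, -38, -35, 23, 50, 22, 4, 3, -7, -19]
23 vs smaller child -19 at index 10, swap → [-48, -40, -38, -35, -19, 50, 22, 4, 3, -7, 23]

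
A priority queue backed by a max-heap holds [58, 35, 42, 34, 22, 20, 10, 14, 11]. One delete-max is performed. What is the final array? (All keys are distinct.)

remove root 58; move last element 11 to root → [11, 35, 42, 34, 22, 20, 10, 14]
11 vs larger child 42 at index 2, swap → [42, 35, 11, 34, 22, 20, 10, 14]
11 vs larger child 20 at index 5, swap → [42, 35, 20, 34, 22, 11, 10, 14]

[42, 35, 20, 34, 22, 11, 10, 14]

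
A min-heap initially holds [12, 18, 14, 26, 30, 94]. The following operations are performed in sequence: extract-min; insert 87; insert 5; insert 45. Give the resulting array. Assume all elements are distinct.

[5, 18, 14, 26, 30, 94, 87, 45]

extract-min → returns 12:
  remove root 12; move last element 94 to root → [94, 18, 14, 26, 30]
  94 vs smaller child 14 at index 2, swap → [14, 18, 94, 26, 30]
insert 87:
  append 87 at index 5 → [14, 18, 94, 26, 30, 87]
  87 < parent 94 at index 2, swap → [14, 18, 87, 26, 30, 94]
insert 5:
  append 5 at index 6 → [14, 18, 87, 26, 30, 94, 5]
  5 < parent 87 at index 2, swap → [14, 18, 5, 26, 30, 94, 87]
  5 < parent 14 at index 0, swap → [5, 18, 14, 26, 30, 94, 87]
insert 45:
  append 45 at index 7 → [5, 18, 14, 26, 30, 94, 87, 45] (no swap needed)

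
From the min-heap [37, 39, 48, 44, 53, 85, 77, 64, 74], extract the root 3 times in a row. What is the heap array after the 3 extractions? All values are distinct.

[48, 53, 77, 64, 74, 85]

extract-min #1 returns 37:
  remove root 37; move last element 74 to root → [74, 39, 48, 44, 53, 85, 77, 64]
  74 vs smaller child 39 at index 1, swap → [39, 74, 48, 44, 53, 85, 77, 64]
  74 vs smaller child 44 at index 3, swap → [39, 44, 48, 74, 53, 85, 77, 64]
  74 vs only child 64 at index 7, swap → [39, 44, 48, 64, 53, 85, 77, 74]
extract-min #2 returns 39:
  remove root 39; move last element 74 to root → [74, 44, 48, 64, 53, 85, 77]
  74 vs smaller child 44 at index 1, swap → [44, 74, 48, 64, 53, 85, 77]
  74 vs smaller child 53 at index 4, swap → [44, 53, 48, 64, 74, 85, 77]
extract-min #3 returns 44:
  remove root 44; move last element 77 to root → [77, 53, 48, 64, 74, 85]
  77 vs smaller child 48 at index 2, swap → [48, 53, 77, 64, 74, 85]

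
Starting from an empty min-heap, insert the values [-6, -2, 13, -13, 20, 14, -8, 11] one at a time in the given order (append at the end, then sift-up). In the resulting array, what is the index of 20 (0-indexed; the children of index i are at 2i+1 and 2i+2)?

4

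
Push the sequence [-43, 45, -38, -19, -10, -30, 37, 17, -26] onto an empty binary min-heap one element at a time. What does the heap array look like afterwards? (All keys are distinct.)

Insert -43:
  append -43 at index 0 → [-43] (no swap needed)
Insert 45:
  append 45 at index 1 → [-43, 45] (no swap needed)
Insert -38:
  append -38 at index 2 → [-43, 45, -38] (no swap needed)
Insert -19:
  append -19 at index 3 → [-43, 45, -38, -19]
  -19 < parent 45 at index 1, swap → [-43, -19, -38, 45]
Insert -10:
  append -10 at index 4 → [-43, -19, -38, 45, -10] (no swap needed)
Insert -30:
  append -30 at index 5 → [-43, -19, -38, 45, -10, -30] (no swap needed)
Insert 37:
  append 37 at index 6 → [-43, -19, -38, 45, -10, -30, 37] (no swap needed)
Insert 17:
  append 17 at index 7 → [-43, -19, -38, 45, -10, -30, 37, 17]
  17 < parent 45 at index 3, swap → [-43, -19, -38, 17, -10, -30, 37, 45]
Insert -26:
  append -26 at index 8 → [-43, -19, -38, 17, -10, -30, 37, 45, -26]
  -26 < parent 17 at index 3, swap → [-43, -19, -38, -26, -10, -30, 37, 45, 17]
  -26 < parent -19 at index 1, swap → [-43, -26, -38, -19, -10, -30, 37, 45, 17]

[-43, -26, -38, -19, -10, -30, 37, 45, 17]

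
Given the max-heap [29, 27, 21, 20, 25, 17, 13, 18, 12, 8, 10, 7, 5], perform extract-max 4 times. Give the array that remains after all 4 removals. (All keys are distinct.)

extract-max #1 returns 29:
  remove root 29; move last element 5 to root → [5, 27, 21, 20, 25, 17, 13, 18, 12, 8, 10, 7]
  5 vs larger child 27 at index 1, swap → [27, 5, 21, 20, 25, 17, 13, 18, 12, 8, 10, 7]
  5 vs larger child 25 at index 4, swap → [27, 25, 21, 20, 5, 17, 13, 18, 12, 8, 10, 7]
  5 vs larger child 10 at index 10, swap → [27, 25, 21, 20, 10, 17, 13, 18, 12, 8, 5, 7]
extract-max #2 returns 27:
  remove root 27; move last element 7 to root → [7, 25, 21, 20, 10, 17, 13, 18, 12, 8, 5]
  7 vs larger child 25 at index 1, swap → [25, 7, 21, 20, 10, 17, 13, 18, 12, 8, 5]
  7 vs larger child 20 at index 3, swap → [25, 20, 21, 7, 10, 17, 13, 18, 12, 8, 5]
  7 vs larger child 18 at index 7, swap → [25, 20, 21, 18, 10, 17, 13, 7, 12, 8, 5]
extract-max #3 returns 25:
  remove root 25; move last element 5 to root → [5, 20, 21, 18, 10, 17, 13, 7, 12, 8]
  5 vs larger child 21 at index 2, swap → [21, 20, 5, 18, 10, 17, 13, 7, 12, 8]
  5 vs larger child 17 at index 5, swap → [21, 20, 17, 18, 10, 5, 13, 7, 12, 8]
extract-max #4 returns 21:
  remove root 21; move last element 8 to root → [8, 20, 17, 18, 10, 5, 13, 7, 12]
  8 vs larger child 20 at index 1, swap → [20, 8, 17, 18, 10, 5, 13, 7, 12]
  8 vs larger child 18 at index 3, swap → [20, 18, 17, 8, 10, 5, 13, 7, 12]
  8 vs larger child 12 at index 8, swap → [20, 18, 17, 12, 10, 5, 13, 7, 8]

[20, 18, 17, 12, 10, 5, 13, 7, 8]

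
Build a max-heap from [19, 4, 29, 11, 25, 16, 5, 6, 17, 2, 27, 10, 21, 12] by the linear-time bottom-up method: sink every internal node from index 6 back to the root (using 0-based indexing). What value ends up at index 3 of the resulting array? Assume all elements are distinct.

17

sift down from index 6:
  5 vs only child 12 at index 13, swap → [19, 4, 29, 11, 25, 16, 12, 6, 17, 2, 27, 10, 21, 5]
sift down from index 5:
  16 vs larger child 21 at index 12, swap → [19, 4, 29, 11, 25, 21, 12, 6, 17, 2, 27, 10, 16, 5]
sift down from index 4:
  25 vs larger child 27 at index 10, swap → [19, 4, 29, 11, 27, 21, 12, 6, 17, 2, 25, 10, 16, 5]
sift down from index 3:
  11 vs larger child 17 at index 8, swap → [19, 4, 29, 17, 27, 21, 12, 6, 11, 2, 25, 10, 16, 5]
sift down from index 2: already satisfies heap property
sift down from index 1:
  4 vs larger child 27 at index 4, swap → [19, 27, 29, 17, 4, 21, 12, 6, 11, 2, 25, 10, 16, 5]
  4 vs larger child 25 at index 10, swap → [19, 27, 29, 17, 25, 21, 12, 6, 11, 2, 4, 10, 16, 5]
sift down from index 0:
  19 vs larger child 29 at index 2, swap → [29, 27, 19, 17, 25, 21, 12, 6, 11, 2, 4, 10, 16, 5]
  19 vs larger child 21 at index 5, swap → [29, 27, 21, 17, 25, 19, 12, 6, 11, 2, 4, 10, 16, 5]
resulting array: [29, 27, 21, 17, 25, 19, 12, 6, 11, 2, 4, 10, 16, 5]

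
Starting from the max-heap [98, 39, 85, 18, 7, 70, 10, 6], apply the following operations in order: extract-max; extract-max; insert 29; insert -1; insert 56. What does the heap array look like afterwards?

extract-max → returns 98:
  remove root 98; move last element 6 to root → [6, 39, 85, 18, 7, 70, 10]
  6 vs larger child 85 at index 2, swap → [85, 39, 6, 18, 7, 70, 10]
  6 vs larger child 70 at index 5, swap → [85, 39, 70, 18, 7, 6, 10]
extract-max → returns 85:
  remove root 85; move last element 10 to root → [10, 39, 70, 18, 7, 6]
  10 vs larger child 70 at index 2, swap → [70, 39, 10, 18, 7, 6]
insert 29:
  append 29 at index 6 → [70, 39, 10, 18, 7, 6, 29]
  29 > parent 10 at index 2, swap → [70, 39, 29, 18, 7, 6, 10]
insert -1:
  append -1 at index 7 → [70, 39, 29, 18, 7, 6, 10, -1] (no swap needed)
insert 56:
  append 56 at index 8 → [70, 39, 29, 18, 7, 6, 10, -1, 56]
  56 > parent 18 at index 3, swap → [70, 39, 29, 56, 7, 6, 10, -1, 18]
  56 > parent 39 at index 1, swap → [70, 56, 29, 39, 7, 6, 10, -1, 18]

[70, 56, 29, 39, 7, 6, 10, -1, 18]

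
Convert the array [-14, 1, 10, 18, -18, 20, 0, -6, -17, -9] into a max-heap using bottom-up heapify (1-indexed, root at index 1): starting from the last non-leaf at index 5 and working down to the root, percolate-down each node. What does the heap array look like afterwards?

[20, 18, 10, 1, -9, -14, 0, -6, -17, -18]

sift down from index 5:
  -18 vs only child -9 at index 10, swap → [-14, 1, 10, 18, -9, 20, 0, -6, -17, -18]
sift down from index 4: already satisfies heap property
sift down from index 3:
  10 vs larger child 20 at index 6, swap → [-14, 1, 20, 18, -9, 10, 0, -6, -17, -18]
sift down from index 2:
  1 vs larger child 18 at index 4, swap → [-14, 18, 20, 1, -9, 10, 0, -6, -17, -18]
sift down from index 1:
  -14 vs larger child 20 at index 3, swap → [20, 18, -14, 1, -9, 10, 0, -6, -17, -18]
  -14 vs larger child 10 at index 6, swap → [20, 18, 10, 1, -9, -14, 0, -6, -17, -18]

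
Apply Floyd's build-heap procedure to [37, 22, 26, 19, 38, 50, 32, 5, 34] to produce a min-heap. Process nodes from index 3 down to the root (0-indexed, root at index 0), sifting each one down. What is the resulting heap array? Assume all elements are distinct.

[5, 19, 26, 22, 38, 50, 32, 37, 34]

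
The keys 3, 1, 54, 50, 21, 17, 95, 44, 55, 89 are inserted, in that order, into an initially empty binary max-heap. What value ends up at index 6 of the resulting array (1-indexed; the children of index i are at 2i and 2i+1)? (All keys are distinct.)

3

Insert 3:
  append 3 at index 1 → [3] (no swap needed)
Insert 1:
  append 1 at index 2 → [3, 1] (no swap needed)
Insert 54:
  append 54 at index 3 → [3, 1, 54]
  54 > parent 3 at index 1, swap → [54, 1, 3]
Insert 50:
  append 50 at index 4 → [54, 1, 3, 50]
  50 > parent 1 at index 2, swap → [54, 50, 3, 1]
Insert 21:
  append 21 at index 5 → [54, 50, 3, 1, 21] (no swap needed)
Insert 17:
  append 17 at index 6 → [54, 50, 3, 1, 21, 17]
  17 > parent 3 at index 3, swap → [54, 50, 17, 1, 21, 3]
Insert 95:
  append 95 at index 7 → [54, 50, 17, 1, 21, 3, 95]
  95 > parent 17 at index 3, swap → [54, 50, 95, 1, 21, 3, 17]
  95 > parent 54 at index 1, swap → [95, 50, 54, 1, 21, 3, 17]
Insert 44:
  append 44 at index 8 → [95, 50, 54, 1, 21, 3, 17, 44]
  44 > parent 1 at index 4, swap → [95, 50, 54, 44, 21, 3, 17, 1]
Insert 55:
  append 55 at index 9 → [95, 50, 54, 44, 21, 3, 17, 1, 55]
  55 > parent 44 at index 4, swap → [95, 50, 54, 55, 21, 3, 17, 1, 44]
  55 > parent 50 at index 2, swap → [95, 55, 54, 50, 21, 3, 17, 1, 44]
Insert 89:
  append 89 at index 10 → [95, 55, 54, 50, 21, 3, 17, 1, 44, 89]
  89 > parent 21 at index 5, swap → [95, 55, 54, 50, 89, 3, 17, 1, 44, 21]
  89 > parent 55 at index 2, swap → [95, 89, 54, 50, 55, 3, 17, 1, 44, 21]
resulting array: [95, 89, 54, 50, 55, 3, 17, 1, 44, 21]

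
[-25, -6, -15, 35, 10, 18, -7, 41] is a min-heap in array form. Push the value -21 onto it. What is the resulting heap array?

append -21 at index 8 → [-25, -6, -15, 35, 10, 18, -7, 41, -21]
-21 < parent 35 at index 3, swap → [-25, -6, -15, -21, 10, 18, -7, 41, 35]
-21 < parent -6 at index 1, swap → [-25, -21, -15, -6, 10, 18, -7, 41, 35]

[-25, -21, -15, -6, 10, 18, -7, 41, 35]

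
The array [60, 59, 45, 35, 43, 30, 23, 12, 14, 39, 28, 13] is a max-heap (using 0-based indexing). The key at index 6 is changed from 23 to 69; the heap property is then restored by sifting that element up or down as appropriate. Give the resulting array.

[69, 59, 60, 35, 43, 30, 45, 12, 14, 39, 28, 13]

set index 6 from 23 to 69 → [60, 59, 45, 35, 43, 30, 69, 12, 14, 39, 28, 13]
69 > parent 45 at index 2, swap → [60, 59, 69, 35, 43, 30, 45, 12, 14, 39, 28, 13]
69 > parent 60 at index 0, swap → [69, 59, 60, 35, 43, 30, 45, 12, 14, 39, 28, 13]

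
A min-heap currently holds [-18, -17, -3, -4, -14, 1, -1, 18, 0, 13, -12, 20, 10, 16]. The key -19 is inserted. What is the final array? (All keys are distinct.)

[-19, -17, -18, -4, -14, 1, -3, 18, 0, 13, -12, 20, 10, 16, -1]

append -19 at index 14 → [-18, -17, -3, -4, -14, 1, -1, 18, 0, 13, -12, 20, 10, 16, -19]
-19 < parent -1 at index 6, swap → [-18, -17, -3, -4, -14, 1, -19, 18, 0, 13, -12, 20, 10, 16, -1]
-19 < parent -3 at index 2, swap → [-18, -17, -19, -4, -14, 1, -3, 18, 0, 13, -12, 20, 10, 16, -1]
-19 < parent -18 at index 0, swap → [-19, -17, -18, -4, -14, 1, -3, 18, 0, 13, -12, 20, 10, 16, -1]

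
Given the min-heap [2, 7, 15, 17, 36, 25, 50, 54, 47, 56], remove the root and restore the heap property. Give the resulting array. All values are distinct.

[7, 17, 15, 47, 36, 25, 50, 54, 56]

remove root 2; move last element 56 to root → [56, 7, 15, 17, 36, 25, 50, 54, 47]
56 vs smaller child 7 at index 1, swap → [7, 56, 15, 17, 36, 25, 50, 54, 47]
56 vs smaller child 17 at index 3, swap → [7, 17, 15, 56, 36, 25, 50, 54, 47]
56 vs smaller child 47 at index 8, swap → [7, 17, 15, 47, 36, 25, 50, 54, 56]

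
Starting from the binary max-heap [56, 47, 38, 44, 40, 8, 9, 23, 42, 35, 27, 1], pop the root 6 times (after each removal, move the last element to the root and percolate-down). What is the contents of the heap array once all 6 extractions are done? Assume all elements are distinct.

[35, 27, 23, 9, 1, 8]

extract-max #1 returns 56:
  remove root 56; move last element 1 to root → [1, 47, 38, 44, 40, 8, 9, 23, 42, 35, 27]
  1 vs larger child 47 at index 1, swap → [47, 1, 38, 44, 40, 8, 9, 23, 42, 35, 27]
  1 vs larger child 44 at index 3, swap → [47, 44, 38, 1, 40, 8, 9, 23, 42, 35, 27]
  1 vs larger child 42 at index 8, swap → [47, 44, 38, 42, 40, 8, 9, 23, 1, 35, 27]
extract-max #2 returns 47:
  remove root 47; move last element 27 to root → [27, 44, 38, 42, 40, 8, 9, 23, 1, 35]
  27 vs larger child 44 at index 1, swap → [44, 27, 38, 42, 40, 8, 9, 23, 1, 35]
  27 vs larger child 42 at index 3, swap → [44, 42, 38, 27, 40, 8, 9, 23, 1, 35]
extract-max #3 returns 44:
  remove root 44; move last element 35 to root → [35, 42, 38, 27, 40, 8, 9, 23, 1]
  35 vs larger child 42 at index 1, swap → [42, 35, 38, 27, 40, 8, 9, 23, 1]
  35 vs larger child 40 at index 4, swap → [42, 40, 38, 27, 35, 8, 9, 23, 1]
extract-max #4 returns 42:
  remove root 42; move last element 1 to root → [1, 40, 38, 27, 35, 8, 9, 23]
  1 vs larger child 40 at index 1, swap → [40, 1, 38, 27, 35, 8, 9, 23]
  1 vs larger child 35 at index 4, swap → [40, 35, 38, 27, 1, 8, 9, 23]
extract-max #5 returns 40:
  remove root 40; move last element 23 to root → [23, 35, 38, 27, 1, 8, 9]
  23 vs larger child 38 at index 2, swap → [38, 35, 23, 27, 1, 8, 9]
extract-max #6 returns 38:
  remove root 38; move last element 9 to root → [9, 35, 23, 27, 1, 8]
  9 vs larger child 35 at index 1, swap → [35, 9, 23, 27, 1, 8]
  9 vs larger child 27 at index 3, swap → [35, 27, 23, 9, 1, 8]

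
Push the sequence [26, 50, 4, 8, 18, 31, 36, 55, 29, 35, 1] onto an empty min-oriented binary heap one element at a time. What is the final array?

Insert 26:
  append 26 at index 0 → [26] (no swap needed)
Insert 50:
  append 50 at index 1 → [26, 50] (no swap needed)
Insert 4:
  append 4 at index 2 → [26, 50, 4]
  4 < parent 26 at index 0, swap → [4, 50, 26]
Insert 8:
  append 8 at index 3 → [4, 50, 26, 8]
  8 < parent 50 at index 1, swap → [4, 8, 26, 50]
Insert 18:
  append 18 at index 4 → [4, 8, 26, 50, 18] (no swap needed)
Insert 31:
  append 31 at index 5 → [4, 8, 26, 50, 18, 31] (no swap needed)
Insert 36:
  append 36 at index 6 → [4, 8, 26, 50, 18, 31, 36] (no swap needed)
Insert 55:
  append 55 at index 7 → [4, 8, 26, 50, 18, 31, 36, 55] (no swap needed)
Insert 29:
  append 29 at index 8 → [4, 8, 26, 50, 18, 31, 36, 55, 29]
  29 < parent 50 at index 3, swap → [4, 8, 26, 29, 18, 31, 36, 55, 50]
Insert 35:
  append 35 at index 9 → [4, 8, 26, 29, 18, 31, 36, 55, 50, 35] (no swap needed)
Insert 1:
  append 1 at index 10 → [4, 8, 26, 29, 18, 31, 36, 55, 50, 35, 1]
  1 < parent 18 at index 4, swap → [4, 8, 26, 29, 1, 31, 36, 55, 50, 35, 18]
  1 < parent 8 at index 1, swap → [4, 1, 26, 29, 8, 31, 36, 55, 50, 35, 18]
  1 < parent 4 at index 0, swap → [1, 4, 26, 29, 8, 31, 36, 55, 50, 35, 18]

[1, 4, 26, 29, 8, 31, 36, 55, 50, 35, 18]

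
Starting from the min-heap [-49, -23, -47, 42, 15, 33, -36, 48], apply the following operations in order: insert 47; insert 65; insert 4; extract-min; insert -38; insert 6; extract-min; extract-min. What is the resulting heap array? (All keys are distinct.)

insert 47:
  append 47 at index 8 → [-49, -23, -47, 42, 15, 33, -36, 48, 47] (no swap needed)
insert 65:
  append 65 at index 9 → [-49, -23, -47, 42, 15, 33, -36, 48, 47, 65] (no swap needed)
insert 4:
  append 4 at index 10 → [-49, -23, -47, 42, 15, 33, -36, 48, 47, 65, 4]
  4 < parent 15 at index 4, swap → [-49, -23, -47, 42, 4, 33, -36, 48, 47, 65, 15]
extract-min → returns -49:
  remove root -49; move last element 15 to root → [15, -23, -47, 42, 4, 33, -36, 48, 47, 65]
  15 vs smaller child -47 at index 2, swap → [-47, -23, 15, 42, 4, 33, -36, 48, 47, 65]
  15 vs smaller child -36 at index 6, swap → [-47, -23, -36, 42, 4, 33, 15, 48, 47, 65]
insert -38:
  append -38 at index 10 → [-47, -23, -36, 42, 4, 33, 15, 48, 47, 65, -38]
  -38 < parent 4 at index 4, swap → [-47, -23, -36, 42, -38, 33, 15, 48, 47, 65, 4]
  -38 < parent -23 at index 1, swap → [-47, -38, -36, 42, -23, 33, 15, 48, 47, 65, 4]
insert 6:
  append 6 at index 11 → [-47, -38, -36, 42, -23, 33, 15, 48, 47, 65, 4, 6]
  6 < parent 33 at index 5, swap → [-47, -38, -36, 42, -23, 6, 15, 48, 47, 65, 4, 33]
extract-min → returns -47:
  remove root -47; move last element 33 to root → [33, -38, -36, 42, -23, 6, 15, 48, 47, 65, 4]
  33 vs smaller child -38 at index 1, swap → [-38, 33, -36, 42, -23, 6, 15, 48, 47, 65, 4]
  33 vs smaller child -23 at index 4, swap → [-38, -23, -36, 42, 33, 6, 15, 48, 47, 65, 4]
  33 vs smaller child 4 at index 10, swap → [-38, -23, -36, 42, 4, 6, 15, 48, 47, 65, 33]
extract-min → returns -38:
  remove root -38; move last element 33 to root → [33, -23, -36, 42, 4, 6, 15, 48, 47, 65]
  33 vs smaller child -36 at index 2, swap → [-36, -23, 33, 42, 4, 6, 15, 48, 47, 65]
  33 vs smaller child 6 at index 5, swap → [-36, -23, 6, 42, 4, 33, 15, 48, 47, 65]

[-36, -23, 6, 42, 4, 33, 15, 48, 47, 65]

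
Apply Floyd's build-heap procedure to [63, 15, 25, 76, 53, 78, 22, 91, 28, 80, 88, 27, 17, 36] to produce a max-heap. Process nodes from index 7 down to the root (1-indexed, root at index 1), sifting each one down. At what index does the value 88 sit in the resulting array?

2

sift down from index 7:
  22 vs only child 36 at index 14, swap → [63, 15, 25, 76, 53, 78, 36, 91, 28, 80, 88, 27, 17, 22]
sift down from index 6: already satisfies heap property
sift down from index 5:
  53 vs larger child 88 at index 11, swap → [63, 15, 25, 76, 88, 78, 36, 91, 28, 80, 53, 27, 17, 22]
sift down from index 4:
  76 vs larger child 91 at index 8, swap → [63, 15, 25, 91, 88, 78, 36, 76, 28, 80, 53, 27, 17, 22]
sift down from index 3:
  25 vs larger child 78 at index 6, swap → [63, 15, 78, 91, 88, 25, 36, 76, 28, 80, 53, 27, 17, 22]
  25 vs larger child 27 at index 12, swap → [63, 15, 78, 91, 88, 27, 36, 76, 28, 80, 53, 25, 17, 22]
sift down from index 2:
  15 vs larger child 91 at index 4, swap → [63, 91, 78, 15, 88, 27, 36, 76, 28, 80, 53, 25, 17, 22]
  15 vs larger child 76 at index 8, swap → [63, 91, 78, 76, 88, 27, 36, 15, 28, 80, 53, 25, 17, 22]
sift down from index 1:
  63 vs larger child 91 at index 2, swap → [91, 63, 78, 76, 88, 27, 36, 15, 28, 80, 53, 25, 17, 22]
  63 vs larger child 88 at index 5, swap → [91, 88, 78, 76, 63, 27, 36, 15, 28, 80, 53, 25, 17, 22]
  63 vs larger child 80 at index 10, swap → [91, 88, 78, 76, 80, 27, 36, 15, 28, 63, 53, 25, 17, 22]
resulting array: [91, 88, 78, 76, 80, 27, 36, 15, 28, 63, 53, 25, 17, 22]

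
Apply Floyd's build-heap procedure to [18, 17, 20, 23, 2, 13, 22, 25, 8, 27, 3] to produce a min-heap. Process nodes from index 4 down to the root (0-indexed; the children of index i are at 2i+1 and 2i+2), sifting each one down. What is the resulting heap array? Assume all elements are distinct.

sift down from index 4: already satisfies heap property
sift down from index 3:
  23 vs smaller child 8 at index 8, swap → [18, 17, 20, 8, 2, 13, 22, 25, 23, 27, 3]
sift down from index 2:
  20 vs smaller child 13 at index 5, swap → [18, 17, 13, 8, 2, 20, 22, 25, 23, 27, 3]
sift down from index 1:
  17 vs smaller child 2 at index 4, swap → [18, 2, 13, 8, 17, 20, 22, 25, 23, 27, 3]
  17 vs smaller child 3 at index 10, swap → [18, 2, 13, 8, 3, 20, 22, 25, 23, 27, 17]
sift down from index 0:
  18 vs smaller child 2 at index 1, swap → [2, 18, 13, 8, 3, 20, 22, 25, 23, 27, 17]
  18 vs smaller child 3 at index 4, swap → [2, 3, 13, 8, 18, 20, 22, 25, 23, 27, 17]
  18 vs smaller child 17 at index 10, swap → [2, 3, 13, 8, 17, 20, 22, 25, 23, 27, 18]

[2, 3, 13, 8, 17, 20, 22, 25, 23, 27, 18]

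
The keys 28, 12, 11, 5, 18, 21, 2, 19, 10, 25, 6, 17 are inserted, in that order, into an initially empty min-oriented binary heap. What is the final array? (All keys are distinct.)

Insert 28:
  append 28 at index 0 → [28] (no swap needed)
Insert 12:
  append 12 at index 1 → [28, 12]
  12 < parent 28 at index 0, swap → [12, 28]
Insert 11:
  append 11 at index 2 → [12, 28, 11]
  11 < parent 12 at index 0, swap → [11, 28, 12]
Insert 5:
  append 5 at index 3 → [11, 28, 12, 5]
  5 < parent 28 at index 1, swap → [11, 5, 12, 28]
  5 < parent 11 at index 0, swap → [5, 11, 12, 28]
Insert 18:
  append 18 at index 4 → [5, 11, 12, 28, 18] (no swap needed)
Insert 21:
  append 21 at index 5 → [5, 11, 12, 28, 18, 21] (no swap needed)
Insert 2:
  append 2 at index 6 → [5, 11, 12, 28, 18, 21, 2]
  2 < parent 12 at index 2, swap → [5, 11, 2, 28, 18, 21, 12]
  2 < parent 5 at index 0, swap → [2, 11, 5, 28, 18, 21, 12]
Insert 19:
  append 19 at index 7 → [2, 11, 5, 28, 18, 21, 12, 19]
  19 < parent 28 at index 3, swap → [2, 11, 5, 19, 18, 21, 12, 28]
Insert 10:
  append 10 at index 8 → [2, 11, 5, 19, 18, 21, 12, 28, 10]
  10 < parent 19 at index 3, swap → [2, 11, 5, 10, 18, 21, 12, 28, 19]
  10 < parent 11 at index 1, swap → [2, 10, 5, 11, 18, 21, 12, 28, 19]
Insert 25:
  append 25 at index 9 → [2, 10, 5, 11, 18, 21, 12, 28, 19, 25] (no swap needed)
Insert 6:
  append 6 at index 10 → [2, 10, 5, 11, 18, 21, 12, 28, 19, 25, 6]
  6 < parent 18 at index 4, swap → [2, 10, 5, 11, 6, 21, 12, 28, 19, 25, 18]
  6 < parent 10 at index 1, swap → [2, 6, 5, 11, 10, 21, 12, 28, 19, 25, 18]
Insert 17:
  append 17 at index 11 → [2, 6, 5, 11, 10, 21, 12, 28, 19, 25, 18, 17]
  17 < parent 21 at index 5, swap → [2, 6, 5, 11, 10, 17, 12, 28, 19, 25, 18, 21]

[2, 6, 5, 11, 10, 17, 12, 28, 19, 25, 18, 21]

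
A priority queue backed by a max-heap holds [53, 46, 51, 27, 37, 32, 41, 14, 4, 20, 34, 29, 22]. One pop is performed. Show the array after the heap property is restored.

remove root 53; move last element 22 to root → [22, 46, 51, 27, 37, 32, 41, 14, 4, 20, 34, 29]
22 vs larger child 51 at index 2, swap → [51, 46, 22, 27, 37, 32, 41, 14, 4, 20, 34, 29]
22 vs larger child 41 at index 6, swap → [51, 46, 41, 27, 37, 32, 22, 14, 4, 20, 34, 29]

[51, 46, 41, 27, 37, 32, 22, 14, 4, 20, 34, 29]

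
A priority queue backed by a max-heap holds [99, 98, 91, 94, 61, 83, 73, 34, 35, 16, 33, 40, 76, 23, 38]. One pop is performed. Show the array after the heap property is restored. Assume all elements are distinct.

[98, 94, 91, 38, 61, 83, 73, 34, 35, 16, 33, 40, 76, 23]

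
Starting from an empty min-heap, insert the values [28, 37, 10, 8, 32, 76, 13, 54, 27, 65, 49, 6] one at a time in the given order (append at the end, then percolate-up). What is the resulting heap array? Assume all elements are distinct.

[6, 10, 8, 27, 32, 13, 28, 54, 37, 65, 49, 76]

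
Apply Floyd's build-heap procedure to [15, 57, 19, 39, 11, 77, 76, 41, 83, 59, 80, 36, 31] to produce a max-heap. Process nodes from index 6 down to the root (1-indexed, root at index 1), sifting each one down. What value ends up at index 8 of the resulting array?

41

sift down from index 6: already satisfies heap property
sift down from index 5:
  11 vs larger child 80 at index 11, swap → [15, 57, 19, 39, 80, 77, 76, 41, 83, 59, 11, 36, 31]
sift down from index 4:
  39 vs larger child 83 at index 9, swap → [15, 57, 19, 83, 80, 77, 76, 41, 39, 59, 11, 36, 31]
sift down from index 3:
  19 vs larger child 77 at index 6, swap → [15, 57, 77, 83, 80, 19, 76, 41, 39, 59, 11, 36, 31]
  19 vs larger child 36 at index 12, swap → [15, 57, 77, 83, 80, 36, 76, 41, 39, 59, 11, 19, 31]
sift down from index 2:
  57 vs larger child 83 at index 4, swap → [15, 83, 77, 57, 80, 36, 76, 41, 39, 59, 11, 19, 31]
sift down from index 1:
  15 vs larger child 83 at index 2, swap → [83, 15, 77, 57, 80, 36, 76, 41, 39, 59, 11, 19, 31]
  15 vs larger child 80 at index 5, swap → [83, 80, 77, 57, 15, 36, 76, 41, 39, 59, 11, 19, 31]
  15 vs larger child 59 at index 10, swap → [83, 80, 77, 57, 59, 36, 76, 41, 39, 15, 11, 19, 31]
resulting array: [83, 80, 77, 57, 59, 36, 76, 41, 39, 15, 11, 19, 31]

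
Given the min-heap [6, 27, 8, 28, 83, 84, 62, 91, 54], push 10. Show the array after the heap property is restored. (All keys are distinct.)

append 10 at index 9 → [6, 27, 8, 28, 83, 84, 62, 91, 54, 10]
10 < parent 83 at index 4, swap → [6, 27, 8, 28, 10, 84, 62, 91, 54, 83]
10 < parent 27 at index 1, swap → [6, 10, 8, 28, 27, 84, 62, 91, 54, 83]

[6, 10, 8, 28, 27, 84, 62, 91, 54, 83]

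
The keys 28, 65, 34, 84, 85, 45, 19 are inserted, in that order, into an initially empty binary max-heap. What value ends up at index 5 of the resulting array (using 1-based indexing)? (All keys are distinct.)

65

Insert 28:
  append 28 at index 1 → [28] (no swap needed)
Insert 65:
  append 65 at index 2 → [28, 65]
  65 > parent 28 at index 1, swap → [65, 28]
Insert 34:
  append 34 at index 3 → [65, 28, 34] (no swap needed)
Insert 84:
  append 84 at index 4 → [65, 28, 34, 84]
  84 > parent 28 at index 2, swap → [65, 84, 34, 28]
  84 > parent 65 at index 1, swap → [84, 65, 34, 28]
Insert 85:
  append 85 at index 5 → [84, 65, 34, 28, 85]
  85 > parent 65 at index 2, swap → [84, 85, 34, 28, 65]
  85 > parent 84 at index 1, swap → [85, 84, 34, 28, 65]
Insert 45:
  append 45 at index 6 → [85, 84, 34, 28, 65, 45]
  45 > parent 34 at index 3, swap → [85, 84, 45, 28, 65, 34]
Insert 19:
  append 19 at index 7 → [85, 84, 45, 28, 65, 34, 19] (no swap needed)
resulting array: [85, 84, 45, 28, 65, 34, 19]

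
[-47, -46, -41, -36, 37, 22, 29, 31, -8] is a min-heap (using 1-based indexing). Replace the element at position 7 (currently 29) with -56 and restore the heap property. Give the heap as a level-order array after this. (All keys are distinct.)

[-56, -46, -47, -36, 37, 22, -41, 31, -8]

set index 7 from 29 to -56 → [-47, -46, -41, -36, 37, 22, -56, 31, -8]
-56 < parent -41 at index 3, swap → [-47, -46, -56, -36, 37, 22, -41, 31, -8]
-56 < parent -47 at index 1, swap → [-56, -46, -47, -36, 37, 22, -41, 31, -8]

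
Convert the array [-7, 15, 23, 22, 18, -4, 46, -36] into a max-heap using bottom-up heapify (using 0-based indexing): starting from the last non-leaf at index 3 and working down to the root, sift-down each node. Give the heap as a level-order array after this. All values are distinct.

[46, 22, 23, 15, 18, -4, -7, -36]

sift down from index 3: already satisfies heap property
sift down from index 2:
  23 vs larger child 46 at index 6, swap → [-7, 15, 46, 22, 18, -4, 23, -36]
sift down from index 1:
  15 vs larger child 22 at index 3, swap → [-7, 22, 46, 15, 18, -4, 23, -36]
sift down from index 0:
  -7 vs larger child 46 at index 2, swap → [46, 22, -7, 15, 18, -4, 23, -36]
  -7 vs larger child 23 at index 6, swap → [46, 22, 23, 15, 18, -4, -7, -36]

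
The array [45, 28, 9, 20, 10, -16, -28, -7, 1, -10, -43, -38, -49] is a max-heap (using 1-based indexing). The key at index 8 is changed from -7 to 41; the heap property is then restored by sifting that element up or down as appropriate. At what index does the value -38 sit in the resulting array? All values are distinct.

12

set index 8 from -7 to 41 → [45, 28, 9, 20, 10, -16, -28, 41, 1, -10, -43, -38, -49]
41 > parent 20 at index 4, swap → [45, 28, 9, 41, 10, -16, -28, 20, 1, -10, -43, -38, -49]
41 > parent 28 at index 2, swap → [45, 41, 9, 28, 10, -16, -28, 20, 1, -10, -43, -38, -49]
resulting array: [45, 41, 9, 28, 10, -16, -28, 20, 1, -10, -43, -38, -49]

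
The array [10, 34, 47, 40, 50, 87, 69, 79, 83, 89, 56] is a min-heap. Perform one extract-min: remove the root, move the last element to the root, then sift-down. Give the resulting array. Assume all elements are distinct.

remove root 10; move last element 56 to root → [56, 34, 47, 40, 50, 87, 69, 79, 83, 89]
56 vs smaller child 34 at index 1, swap → [34, 56, 47, 40, 50, 87, 69, 79, 83, 89]
56 vs smaller child 40 at index 3, swap → [34, 40, 47, 56, 50, 87, 69, 79, 83, 89]

[34, 40, 47, 56, 50, 87, 69, 79, 83, 89]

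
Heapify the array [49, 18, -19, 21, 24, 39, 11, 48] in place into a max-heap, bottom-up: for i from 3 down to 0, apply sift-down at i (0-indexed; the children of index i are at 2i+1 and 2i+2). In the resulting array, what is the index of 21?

3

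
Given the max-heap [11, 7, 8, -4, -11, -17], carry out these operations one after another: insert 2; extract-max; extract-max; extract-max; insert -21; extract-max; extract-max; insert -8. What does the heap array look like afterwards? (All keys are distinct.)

[-8, -11, -21, -17]

insert 2:
  append 2 at index 6 → [11, 7, 8, -4, -11, -17, 2] (no swap needed)
extract-max → returns 11:
  remove root 11; move last element 2 to root → [2, 7, 8, -4, -11, -17]
  2 vs larger child 8 at index 2, swap → [8, 7, 2, -4, -11, -17]
extract-max → returns 8:
  remove root 8; move last element -17 to root → [-17, 7, 2, -4, -11]
  -17 vs larger child 7 at index 1, swap → [7, -17, 2, -4, -11]
  -17 vs larger child -4 at index 3, swap → [7, -4, 2, -17, -11]
extract-max → returns 7:
  remove root 7; move last element -11 to root → [-11, -4, 2, -17]
  -11 vs larger child 2 at index 2, swap → [2, -4, -11, -17]
insert -21:
  append -21 at index 4 → [2, -4, -11, -17, -21] (no swap needed)
extract-max → returns 2:
  remove root 2; move last element -21 to root → [-21, -4, -11, -17]
  -21 vs larger child -4 at index 1, swap → [-4, -21, -11, -17]
  -21 vs only child -17 at index 3, swap → [-4, -17, -11, -21]
extract-max → returns -4:
  remove root -4; move last element -21 to root → [-21, -17, -11]
  -21 vs larger child -11 at index 2, swap → [-11, -17, -21]
insert -8:
  append -8 at index 3 → [-11, -17, -21, -8]
  -8 > parent -17 at index 1, swap → [-11, -8, -21, -17]
  -8 > parent -11 at index 0, swap → [-8, -11, -21, -17]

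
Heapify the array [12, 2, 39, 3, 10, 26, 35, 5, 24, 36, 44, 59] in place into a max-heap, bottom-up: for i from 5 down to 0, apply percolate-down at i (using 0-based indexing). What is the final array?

sift down from index 5:
  26 vs only child 59 at index 11, swap → [12, 2, 39, 3, 10, 59, 35, 5, 24, 36, 44, 26]
sift down from index 4:
  10 vs larger child 44 at index 10, swap → [12, 2, 39, 3, 44, 59, 35, 5, 24, 36, 10, 26]
sift down from index 3:
  3 vs larger child 24 at index 8, swap → [12, 2, 39, 24, 44, 59, 35, 5, 3, 36, 10, 26]
sift down from index 2:
  39 vs larger child 59 at index 5, swap → [12, 2, 59, 24, 44, 39, 35, 5, 3, 36, 10, 26]
sift down from index 1:
  2 vs larger child 44 at index 4, swap → [12, 44, 59, 24, 2, 39, 35, 5, 3, 36, 10, 26]
  2 vs larger child 36 at index 9, swap → [12, 44, 59, 24, 36, 39, 35, 5, 3, 2, 10, 26]
sift down from index 0:
  12 vs larger child 59 at index 2, swap → [59, 44, 12, 24, 36, 39, 35, 5, 3, 2, 10, 26]
  12 vs larger child 39 at index 5, swap → [59, 44, 39, 24, 36, 12, 35, 5, 3, 2, 10, 26]
  12 vs only child 26 at index 11, swap → [59, 44, 39, 24, 36, 26, 35, 5, 3, 2, 10, 12]

[59, 44, 39, 24, 36, 26, 35, 5, 3, 2, 10, 12]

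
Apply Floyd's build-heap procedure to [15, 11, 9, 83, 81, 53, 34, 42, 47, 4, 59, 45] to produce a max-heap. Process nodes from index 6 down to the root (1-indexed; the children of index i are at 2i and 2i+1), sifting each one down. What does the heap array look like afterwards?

sift down from index 6: already satisfies heap property
sift down from index 5: already satisfies heap property
sift down from index 4: already satisfies heap property
sift down from index 3:
  9 vs larger child 53 at index 6, swap → [15, 11, 53, 83, 81, 9, 34, 42, 47, 4, 59, 45]
  9 vs only child 45 at index 12, swap → [15, 11, 53, 83, 81, 45, 34, 42, 47, 4, 59, 9]
sift down from index 2:
  11 vs larger child 83 at index 4, swap → [15, 83, 53, 11, 81, 45, 34, 42, 47, 4, 59, 9]
  11 vs larger child 47 at index 9, swap → [15, 83, 53, 47, 81, 45, 34, 42, 11, 4, 59, 9]
sift down from index 1:
  15 vs larger child 83 at index 2, swap → [83, 15, 53, 47, 81, 45, 34, 42, 11, 4, 59, 9]
  15 vs larger child 81 at index 5, swap → [83, 81, 53, 47, 15, 45, 34, 42, 11, 4, 59, 9]
  15 vs larger child 59 at index 11, swap → [83, 81, 53, 47, 59, 45, 34, 42, 11, 4, 15, 9]

[83, 81, 53, 47, 59, 45, 34, 42, 11, 4, 15, 9]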